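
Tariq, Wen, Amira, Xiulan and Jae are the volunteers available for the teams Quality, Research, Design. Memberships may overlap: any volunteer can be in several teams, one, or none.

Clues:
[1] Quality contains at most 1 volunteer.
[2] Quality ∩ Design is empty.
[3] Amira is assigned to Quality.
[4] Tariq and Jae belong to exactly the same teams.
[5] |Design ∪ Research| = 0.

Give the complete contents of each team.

Quality = {Amira}; Research = {}; Design = {}

From (3): Amira ∈ Quality.
(1): Quality already has 1, so the rest are out.
(2) (disjoint): Amira ∉ Design.
Suppose Tariq ∈ Research: no assignment then satisfies all the clues, so Tariq ∉ Research.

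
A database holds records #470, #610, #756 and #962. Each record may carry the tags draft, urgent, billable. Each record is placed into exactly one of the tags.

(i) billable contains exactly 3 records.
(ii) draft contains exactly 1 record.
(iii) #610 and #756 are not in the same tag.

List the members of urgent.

urgent = {}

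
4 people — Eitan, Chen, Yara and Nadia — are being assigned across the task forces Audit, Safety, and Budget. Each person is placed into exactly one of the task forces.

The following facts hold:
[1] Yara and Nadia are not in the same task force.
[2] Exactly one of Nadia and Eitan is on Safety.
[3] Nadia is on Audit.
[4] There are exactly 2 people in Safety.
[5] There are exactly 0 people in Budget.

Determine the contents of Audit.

Audit = {Chen, Nadia}

From (3): Nadia ∈ Audit.
(1): Yara ∉ Audit.
(2) (exactly one): Eitan ∈ Safety.
(5): Budget already has 0, so the rest are out.
Only one task force left: Yara ∈ Safety.
(4): Safety already has 2, so the rest are out.
Only one task force left: Chen ∈ Audit.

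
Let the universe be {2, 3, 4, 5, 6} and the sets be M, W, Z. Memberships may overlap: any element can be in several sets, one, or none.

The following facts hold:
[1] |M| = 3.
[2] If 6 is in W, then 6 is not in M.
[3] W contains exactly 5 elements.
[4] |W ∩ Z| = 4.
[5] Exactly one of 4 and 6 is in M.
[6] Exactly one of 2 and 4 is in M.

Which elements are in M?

M = {3, 4, 5}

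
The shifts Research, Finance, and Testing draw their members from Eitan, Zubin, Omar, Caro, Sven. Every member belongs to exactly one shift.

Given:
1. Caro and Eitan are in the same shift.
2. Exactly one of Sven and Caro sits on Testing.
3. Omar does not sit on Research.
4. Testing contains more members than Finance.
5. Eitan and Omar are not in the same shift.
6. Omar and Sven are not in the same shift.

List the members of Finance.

Finance = {Omar}

From (3): Omar ∉ Research.
Suppose Eitan ∈ Finance: no assignment then satisfies all the clues, so Eitan ∉ Finance.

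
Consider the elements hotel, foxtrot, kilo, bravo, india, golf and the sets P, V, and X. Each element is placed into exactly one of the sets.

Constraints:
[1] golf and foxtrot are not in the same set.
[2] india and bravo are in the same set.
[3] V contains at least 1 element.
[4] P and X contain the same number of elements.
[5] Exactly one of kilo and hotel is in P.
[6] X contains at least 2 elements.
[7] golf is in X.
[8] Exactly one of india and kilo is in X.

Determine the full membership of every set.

P = {foxtrot, hotel}; V = {bravo, india}; X = {golf, kilo}

From (7): golf ∈ X.
(1): foxtrot ∉ X.
Suppose hotel ∉ P: no assignment then satisfies all the clues, so hotel ∈ P.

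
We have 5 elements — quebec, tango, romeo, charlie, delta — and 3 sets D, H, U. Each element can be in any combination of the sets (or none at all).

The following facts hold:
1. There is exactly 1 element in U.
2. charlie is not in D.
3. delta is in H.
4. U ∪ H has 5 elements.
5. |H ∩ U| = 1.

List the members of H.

H = {charlie, delta, quebec, romeo, tango}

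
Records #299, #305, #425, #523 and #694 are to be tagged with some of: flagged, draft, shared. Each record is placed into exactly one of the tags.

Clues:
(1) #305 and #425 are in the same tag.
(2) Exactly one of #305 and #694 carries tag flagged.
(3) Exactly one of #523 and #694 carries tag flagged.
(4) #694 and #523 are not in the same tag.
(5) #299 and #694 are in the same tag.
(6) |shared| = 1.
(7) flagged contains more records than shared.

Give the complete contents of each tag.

flagged = {#299, #694}; draft = {#305, #425}; shared = {#523}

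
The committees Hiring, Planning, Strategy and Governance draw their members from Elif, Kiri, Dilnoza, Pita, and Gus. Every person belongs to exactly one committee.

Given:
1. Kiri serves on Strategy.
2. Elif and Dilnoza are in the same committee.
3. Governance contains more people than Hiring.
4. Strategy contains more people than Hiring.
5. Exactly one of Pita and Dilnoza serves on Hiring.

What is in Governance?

Governance = {Dilnoza, Elif}

From (1): Kiri ∈ Strategy.
Suppose Elif ∉ Governance: no assignment then satisfies all the clues, so Elif ∈ Governance.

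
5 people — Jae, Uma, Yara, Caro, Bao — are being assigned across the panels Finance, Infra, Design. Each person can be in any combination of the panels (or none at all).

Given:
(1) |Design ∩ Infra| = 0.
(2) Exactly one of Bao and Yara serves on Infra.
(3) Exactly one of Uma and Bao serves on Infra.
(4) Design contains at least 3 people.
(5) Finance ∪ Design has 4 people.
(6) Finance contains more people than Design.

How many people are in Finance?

4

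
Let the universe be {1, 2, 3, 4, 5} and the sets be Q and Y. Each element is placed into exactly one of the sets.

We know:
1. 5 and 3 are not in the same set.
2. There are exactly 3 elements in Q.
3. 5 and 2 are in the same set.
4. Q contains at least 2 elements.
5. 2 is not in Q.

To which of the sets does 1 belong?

From (5): 2 ∉ Q.
(3): 5 matches 2: 5 ∉ Q.
Only one set left: 2 ∈ Y.
Only one set left: 5 ∈ Y.
(1): 3 ∉ Y.
(2): only 3 candidates remain for Q, so all are in.

1: Q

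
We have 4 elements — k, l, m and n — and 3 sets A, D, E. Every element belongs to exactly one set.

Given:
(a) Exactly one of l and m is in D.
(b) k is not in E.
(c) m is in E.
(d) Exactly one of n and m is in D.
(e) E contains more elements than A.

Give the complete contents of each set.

A = {}; D = {k, l, n}; E = {m}

From (b): k ∉ E.
From (c): m ∈ E.
(a) (exactly one): l ∈ D.
(d) (exactly one): n ∈ D.
Suppose k ∈ A: no assignment then satisfies all the clues, so k ∉ A.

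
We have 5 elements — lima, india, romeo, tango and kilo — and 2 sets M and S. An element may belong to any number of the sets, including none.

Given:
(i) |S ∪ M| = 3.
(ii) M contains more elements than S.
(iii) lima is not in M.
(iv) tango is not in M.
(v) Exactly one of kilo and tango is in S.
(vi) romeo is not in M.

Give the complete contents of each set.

M = {india, kilo}; S = {tango}

From (iii): lima ∉ M.
From (iv): tango ∉ M.
From (vi): romeo ∉ M.
Suppose lima ∈ S: no assignment then satisfies all the clues, so lima ∉ S.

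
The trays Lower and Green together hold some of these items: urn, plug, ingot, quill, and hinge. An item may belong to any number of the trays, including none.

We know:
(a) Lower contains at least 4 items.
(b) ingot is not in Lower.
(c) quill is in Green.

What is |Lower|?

From (b): ingot ∉ Lower.
From (c): quill ∈ Green.
(a): only 4 candidates remain for Lower, so all are in.

4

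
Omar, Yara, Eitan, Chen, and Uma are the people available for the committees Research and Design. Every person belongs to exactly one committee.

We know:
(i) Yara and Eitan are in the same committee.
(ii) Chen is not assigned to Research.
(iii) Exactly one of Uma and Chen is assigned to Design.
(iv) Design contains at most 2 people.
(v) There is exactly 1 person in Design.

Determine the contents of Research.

Research = {Eitan, Omar, Uma, Yara}

From (ii): Chen ∉ Research.
Only one committee left: Chen ∈ Design.
(iii) (exactly one): Uma ∉ Design.
(v): Design already has 1, so the rest are out.
Only one committee left: Omar ∈ Research.
Only one committee left: Yara ∈ Research.
Only one committee left: Eitan ∈ Research.
Only one committee left: Uma ∈ Research.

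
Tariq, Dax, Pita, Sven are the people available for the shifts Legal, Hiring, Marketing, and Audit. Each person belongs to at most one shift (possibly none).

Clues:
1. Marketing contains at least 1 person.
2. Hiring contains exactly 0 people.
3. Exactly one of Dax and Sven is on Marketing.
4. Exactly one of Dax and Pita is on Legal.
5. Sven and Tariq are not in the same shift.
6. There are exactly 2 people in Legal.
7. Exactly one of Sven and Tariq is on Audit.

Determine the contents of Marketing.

Marketing = {Dax}

(2): Hiring already has 0, so the rest are out.
Suppose Tariq ∈ Marketing: no assignment then satisfies all the clues, so Tariq ∉ Marketing.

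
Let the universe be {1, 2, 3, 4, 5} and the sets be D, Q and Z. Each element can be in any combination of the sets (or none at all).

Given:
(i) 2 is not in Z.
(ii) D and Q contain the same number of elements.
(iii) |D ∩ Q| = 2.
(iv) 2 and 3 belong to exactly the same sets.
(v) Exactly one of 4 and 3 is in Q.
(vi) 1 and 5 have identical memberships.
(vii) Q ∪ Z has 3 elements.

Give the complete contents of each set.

From (i): 2 ∉ Z.
(iv): 3 matches 2: 3 ∉ Z.
Suppose 1 ∈ D: no assignment then satisfies all the clues, so 1 ∉ D.

D = {2, 3}; Q = {2, 3}; Z = {4}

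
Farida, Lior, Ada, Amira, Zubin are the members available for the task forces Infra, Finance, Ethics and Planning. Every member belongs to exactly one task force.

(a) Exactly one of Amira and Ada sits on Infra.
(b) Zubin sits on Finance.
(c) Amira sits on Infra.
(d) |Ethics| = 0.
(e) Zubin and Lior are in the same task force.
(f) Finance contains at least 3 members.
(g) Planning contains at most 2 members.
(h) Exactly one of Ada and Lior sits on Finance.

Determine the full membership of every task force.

Infra = {Amira}; Finance = {Farida, Lior, Zubin}; Ethics = {}; Planning = {Ada}

From (b): Zubin ∈ Finance.
From (c): Amira ∈ Infra.
(a) (exactly one): Ada ∉ Infra.
(d): Ethics already has 0, so the rest are out.
(e): Lior matches Zubin: Lior ∉ Infra.
(e): Lior matches Zubin: Lior ∈ Finance.
(h) (exactly one): Ada ∉ Finance.
Only one task force left: Ada ∈ Planning.
(f): only 3 candidates remain for Finance, so all are in.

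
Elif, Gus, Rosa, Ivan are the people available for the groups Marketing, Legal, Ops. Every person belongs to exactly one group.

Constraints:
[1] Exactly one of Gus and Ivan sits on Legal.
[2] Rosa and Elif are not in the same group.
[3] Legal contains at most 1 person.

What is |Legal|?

1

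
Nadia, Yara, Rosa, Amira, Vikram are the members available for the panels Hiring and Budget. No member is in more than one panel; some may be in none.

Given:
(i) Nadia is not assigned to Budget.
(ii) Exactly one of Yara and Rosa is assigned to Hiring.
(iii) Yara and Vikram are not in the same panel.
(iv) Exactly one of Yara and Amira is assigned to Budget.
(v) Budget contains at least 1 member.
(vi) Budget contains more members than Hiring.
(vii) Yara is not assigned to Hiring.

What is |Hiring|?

From (i): Nadia ∉ Budget.
From (vii): Yara ∉ Hiring.
(ii) (exactly one): Rosa ∈ Hiring.
Suppose Nadia ∈ Hiring: no assignment then satisfies all the clues, so Nadia ∉ Hiring.

1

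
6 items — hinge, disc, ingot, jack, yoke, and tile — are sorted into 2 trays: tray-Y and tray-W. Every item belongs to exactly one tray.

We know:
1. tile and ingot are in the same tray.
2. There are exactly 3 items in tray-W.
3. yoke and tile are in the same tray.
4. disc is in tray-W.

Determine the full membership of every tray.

tray-Y = {ingot, tile, yoke}; tray-W = {disc, hinge, jack}

From (4): disc ∈ tray-W.
Suppose hinge ∈ tray-Y: no assignment then satisfies all the clues, so hinge ∉ tray-Y.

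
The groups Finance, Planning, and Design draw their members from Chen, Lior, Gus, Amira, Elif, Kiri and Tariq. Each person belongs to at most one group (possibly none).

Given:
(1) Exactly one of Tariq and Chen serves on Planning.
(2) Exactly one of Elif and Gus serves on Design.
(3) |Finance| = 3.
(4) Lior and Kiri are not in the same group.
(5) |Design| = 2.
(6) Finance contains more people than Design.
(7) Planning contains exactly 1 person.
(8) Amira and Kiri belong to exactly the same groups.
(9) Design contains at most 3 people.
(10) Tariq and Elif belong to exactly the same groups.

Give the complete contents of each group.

Finance = {Amira, Gus, Kiri}; Planning = {Chen}; Design = {Elif, Tariq}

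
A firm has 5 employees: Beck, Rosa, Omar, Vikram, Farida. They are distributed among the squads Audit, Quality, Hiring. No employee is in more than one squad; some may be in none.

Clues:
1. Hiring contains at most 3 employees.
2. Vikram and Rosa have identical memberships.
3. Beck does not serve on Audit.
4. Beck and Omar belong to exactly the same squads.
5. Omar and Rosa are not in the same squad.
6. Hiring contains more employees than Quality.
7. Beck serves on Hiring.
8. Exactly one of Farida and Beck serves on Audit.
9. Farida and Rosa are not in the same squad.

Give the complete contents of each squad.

Audit = {Farida}; Quality = {}; Hiring = {Beck, Omar}

From (3): Beck ∉ Audit.
From (7): Beck ∈ Hiring.
(4): Omar matches Beck: Omar ∉ Audit.
(4): Omar matches Beck: Omar ∉ Quality.
(4): Omar matches Beck: Omar ∈ Hiring.
(5): Rosa ∉ Hiring.
(8) (exactly one): Farida ∈ Audit.
(9): Rosa ∉ Audit.
(2): Vikram matches Rosa: Vikram ∉ Audit.
(2): Vikram matches Rosa: Vikram ∉ Hiring.
Suppose Rosa ∈ Quality: no assignment then satisfies all the clues, so Rosa ∉ Quality.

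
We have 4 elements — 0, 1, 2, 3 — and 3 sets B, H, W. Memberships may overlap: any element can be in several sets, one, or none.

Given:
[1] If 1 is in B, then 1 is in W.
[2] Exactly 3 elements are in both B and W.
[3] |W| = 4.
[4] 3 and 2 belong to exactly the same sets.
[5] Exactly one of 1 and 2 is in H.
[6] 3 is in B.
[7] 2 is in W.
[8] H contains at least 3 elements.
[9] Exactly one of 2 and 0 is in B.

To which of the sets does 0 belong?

0: H, W

From (6): 3 ∈ B.
From (7): 2 ∈ W.
(3): only 4 candidates remain for W, so all are in.
(4): 2 matches 3: 2 ∈ B.
(9) (exactly one): 0 ∉ B.
Suppose 0 ∉ H: no assignment then satisfies all the clues, so 0 ∈ H.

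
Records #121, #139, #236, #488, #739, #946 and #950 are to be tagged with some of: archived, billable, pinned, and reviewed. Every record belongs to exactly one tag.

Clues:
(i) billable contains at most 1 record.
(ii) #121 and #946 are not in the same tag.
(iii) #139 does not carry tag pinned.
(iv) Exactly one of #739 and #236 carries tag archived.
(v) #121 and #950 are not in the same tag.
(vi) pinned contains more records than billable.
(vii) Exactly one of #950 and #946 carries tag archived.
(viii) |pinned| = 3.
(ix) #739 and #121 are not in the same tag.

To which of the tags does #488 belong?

#488: pinned

From (iii): #139 ∉ pinned.
Suppose #488 ∈ archived: no assignment then satisfies all the clues, so #488 ∉ archived.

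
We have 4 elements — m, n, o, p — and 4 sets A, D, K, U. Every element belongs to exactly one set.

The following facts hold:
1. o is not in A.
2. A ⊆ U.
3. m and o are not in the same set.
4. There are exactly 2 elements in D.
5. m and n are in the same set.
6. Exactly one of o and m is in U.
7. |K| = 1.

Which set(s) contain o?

From (1): o ∉ A.
Suppose o ∈ D: no assignment then satisfies all the clues, so o ∉ D.

o: U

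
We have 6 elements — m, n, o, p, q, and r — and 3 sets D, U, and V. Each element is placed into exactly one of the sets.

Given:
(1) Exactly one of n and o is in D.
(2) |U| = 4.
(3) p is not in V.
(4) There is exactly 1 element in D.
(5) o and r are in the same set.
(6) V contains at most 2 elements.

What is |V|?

1

From (3): p ∉ V.
Suppose m ∈ D: no assignment then satisfies all the clues, so m ∉ D.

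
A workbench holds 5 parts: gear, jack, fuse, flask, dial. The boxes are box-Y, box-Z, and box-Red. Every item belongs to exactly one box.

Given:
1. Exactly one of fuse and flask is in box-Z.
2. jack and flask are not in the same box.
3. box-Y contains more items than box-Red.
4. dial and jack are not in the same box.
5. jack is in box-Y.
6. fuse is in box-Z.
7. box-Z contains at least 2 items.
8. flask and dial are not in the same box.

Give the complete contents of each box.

From (5): jack ∈ box-Y.
From (6): fuse ∈ box-Z.
(1) (exactly one): flask ∉ box-Z.
(2): flask ∉ box-Y.
(4): dial ∉ box-Y.
Only one box left: flask ∈ box-Red.
(8): dial ∉ box-Red.
Only one box left: dial ∈ box-Z.
Suppose gear ∉ box-Y: no assignment then satisfies all the clues, so gear ∈ box-Y.

box-Y = {gear, jack}; box-Z = {dial, fuse}; box-Red = {flask}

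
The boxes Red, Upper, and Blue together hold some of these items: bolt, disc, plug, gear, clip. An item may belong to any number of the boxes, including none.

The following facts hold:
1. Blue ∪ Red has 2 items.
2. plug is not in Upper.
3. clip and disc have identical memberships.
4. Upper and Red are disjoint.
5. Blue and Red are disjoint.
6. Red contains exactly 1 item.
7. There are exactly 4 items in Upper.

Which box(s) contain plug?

plug: Red

From (2): plug ∉ Upper.
(7): only 4 candidates remain for Upper, so all are in.
(4) (disjoint): bolt ∉ Red.
(4) (disjoint): disc ∉ Red.
(4) (disjoint): gear ∉ Red.
(4) (disjoint): clip ∉ Red.
(6): only 1 candidates remain for Red, so all are in.
(5) (disjoint): plug ∉ Blue.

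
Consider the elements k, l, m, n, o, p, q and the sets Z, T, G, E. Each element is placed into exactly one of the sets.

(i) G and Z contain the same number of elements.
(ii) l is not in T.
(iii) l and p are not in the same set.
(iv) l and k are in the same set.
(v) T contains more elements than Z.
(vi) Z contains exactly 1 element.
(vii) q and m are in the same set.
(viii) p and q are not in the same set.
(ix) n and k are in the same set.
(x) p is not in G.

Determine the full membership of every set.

From (ii): l ∉ T.
From (x): p ∉ G.
(iv): k matches l: k ∉ T.
(ix): n matches k: n ∉ T.
Suppose k ∈ Z: no assignment then satisfies all the clues, so k ∉ Z.

Z = {p}; T = {m, q}; G = {o}; E = {k, l, n}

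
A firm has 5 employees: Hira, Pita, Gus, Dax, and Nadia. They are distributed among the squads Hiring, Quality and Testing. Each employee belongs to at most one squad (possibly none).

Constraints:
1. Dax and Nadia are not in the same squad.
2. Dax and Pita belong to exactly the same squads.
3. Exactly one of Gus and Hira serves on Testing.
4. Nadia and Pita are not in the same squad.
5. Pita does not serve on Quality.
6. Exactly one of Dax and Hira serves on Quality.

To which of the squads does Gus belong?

Gus: Testing

From (5): Pita ∉ Quality.
(2): Dax matches Pita: Dax ∉ Quality.
(6) (exactly one): Hira ∈ Quality.
(3) (exactly one): Gus ∈ Testing.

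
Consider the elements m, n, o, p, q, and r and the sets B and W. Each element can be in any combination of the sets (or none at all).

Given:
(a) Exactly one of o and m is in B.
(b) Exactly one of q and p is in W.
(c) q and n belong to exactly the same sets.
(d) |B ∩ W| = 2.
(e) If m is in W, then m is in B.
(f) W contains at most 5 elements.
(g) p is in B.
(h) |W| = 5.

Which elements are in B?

B = {m, p, r}

From (g): p ∈ B.
Suppose m ∉ B: no assignment then satisfies all the clues, so m ∈ B.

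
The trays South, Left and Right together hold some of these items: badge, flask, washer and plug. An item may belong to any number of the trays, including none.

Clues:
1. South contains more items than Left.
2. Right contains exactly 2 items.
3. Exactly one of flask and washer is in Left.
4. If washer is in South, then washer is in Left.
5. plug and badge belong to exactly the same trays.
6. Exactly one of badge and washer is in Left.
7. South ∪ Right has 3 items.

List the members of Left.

Left = {washer}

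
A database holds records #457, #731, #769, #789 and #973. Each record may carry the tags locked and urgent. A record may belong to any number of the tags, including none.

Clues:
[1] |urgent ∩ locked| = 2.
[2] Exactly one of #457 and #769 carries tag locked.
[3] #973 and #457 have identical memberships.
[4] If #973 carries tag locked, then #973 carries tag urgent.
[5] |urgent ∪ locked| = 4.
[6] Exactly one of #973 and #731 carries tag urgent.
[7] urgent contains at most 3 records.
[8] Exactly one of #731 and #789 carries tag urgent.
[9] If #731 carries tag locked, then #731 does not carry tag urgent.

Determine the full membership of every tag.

locked = {#457, #731, #973}; urgent = {#457, #789, #973}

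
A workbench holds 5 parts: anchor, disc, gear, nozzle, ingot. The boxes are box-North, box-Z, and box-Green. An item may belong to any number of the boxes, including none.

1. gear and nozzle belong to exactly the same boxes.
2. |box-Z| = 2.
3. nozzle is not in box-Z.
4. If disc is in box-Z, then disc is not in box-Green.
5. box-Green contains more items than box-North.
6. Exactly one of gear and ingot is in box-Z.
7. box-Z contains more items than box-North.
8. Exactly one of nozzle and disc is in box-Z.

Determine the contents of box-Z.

box-Z = {disc, ingot}

From (3): nozzle ∉ box-Z.
(1): gear matches nozzle: gear ∉ box-Z.
(6) (exactly one): ingot ∈ box-Z.
(8) (exactly one): disc ∈ box-Z.
(2): box-Z already has 2, so the rest are out.
(4): disc ∉ box-Green.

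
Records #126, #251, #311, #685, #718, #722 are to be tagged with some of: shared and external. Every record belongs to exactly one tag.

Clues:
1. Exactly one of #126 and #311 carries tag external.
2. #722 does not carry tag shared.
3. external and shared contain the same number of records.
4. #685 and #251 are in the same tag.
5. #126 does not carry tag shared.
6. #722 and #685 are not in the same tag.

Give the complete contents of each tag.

shared = {#251, #311, #685}; external = {#126, #718, #722}

From (2): #722 ∉ shared.
From (5): #126 ∉ shared.
Only one tag left: #126 ∈ external.
Only one tag left: #722 ∈ external.
(1) (exactly one): #311 ∉ external.
(6): #685 ∉ external.
Only one tag left: #311 ∈ shared.
Only one tag left: #685 ∈ shared.
(4): #251 matches #685: #251 ∈ shared.
Suppose #718 ∈ shared: no assignment then satisfies all the clues, so #718 ∉ shared.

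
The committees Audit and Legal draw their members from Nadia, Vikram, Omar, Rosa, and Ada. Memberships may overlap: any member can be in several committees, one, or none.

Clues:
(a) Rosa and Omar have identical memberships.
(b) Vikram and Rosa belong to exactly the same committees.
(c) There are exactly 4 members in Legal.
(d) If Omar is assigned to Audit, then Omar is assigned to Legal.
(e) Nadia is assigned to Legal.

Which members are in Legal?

Legal = {Nadia, Omar, Rosa, Vikram}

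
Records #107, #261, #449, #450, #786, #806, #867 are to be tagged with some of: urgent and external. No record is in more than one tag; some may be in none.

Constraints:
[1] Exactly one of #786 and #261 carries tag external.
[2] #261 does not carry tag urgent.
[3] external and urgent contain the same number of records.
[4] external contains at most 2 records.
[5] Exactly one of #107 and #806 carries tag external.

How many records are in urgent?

2

From (2): #261 ∉ urgent.
Suppose #449 ∈ external: no assignment then satisfies all the clues, so #449 ∉ external.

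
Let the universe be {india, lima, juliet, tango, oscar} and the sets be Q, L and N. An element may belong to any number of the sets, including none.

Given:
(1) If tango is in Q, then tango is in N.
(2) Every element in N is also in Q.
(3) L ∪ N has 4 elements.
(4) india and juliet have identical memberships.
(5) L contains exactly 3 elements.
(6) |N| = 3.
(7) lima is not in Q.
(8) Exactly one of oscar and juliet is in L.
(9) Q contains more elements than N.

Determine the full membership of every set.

Q = {india, juliet, oscar, tango}; L = {india, juliet, lima}; N = {india, juliet, tango}

From (7): lima ∉ Q.
(2) contrapositive: lima ∉ N.
Suppose india ∉ Q: no assignment then satisfies all the clues, so india ∈ Q.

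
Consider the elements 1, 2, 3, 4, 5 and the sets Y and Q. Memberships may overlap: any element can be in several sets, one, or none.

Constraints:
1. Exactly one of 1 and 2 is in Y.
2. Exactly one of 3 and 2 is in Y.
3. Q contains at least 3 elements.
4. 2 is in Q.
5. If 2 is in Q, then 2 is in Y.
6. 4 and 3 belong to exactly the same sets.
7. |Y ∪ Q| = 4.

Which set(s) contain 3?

3: Q

From (4): 2 ∈ Q.
(5): 2 ∈ Y.
(1) (exactly one): 1 ∉ Y.
(2) (exactly one): 3 ∉ Y.
(6): 4 matches 3: 4 ∉ Y.
Suppose 3 ∉ Q: no assignment then satisfies all the clues, so 3 ∈ Q.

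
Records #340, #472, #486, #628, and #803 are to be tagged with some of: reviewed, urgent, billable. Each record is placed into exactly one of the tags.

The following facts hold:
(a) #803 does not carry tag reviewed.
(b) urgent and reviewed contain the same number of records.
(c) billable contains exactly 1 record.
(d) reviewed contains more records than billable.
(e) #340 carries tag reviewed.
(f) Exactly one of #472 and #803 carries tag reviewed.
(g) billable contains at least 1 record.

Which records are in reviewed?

reviewed = {#340, #472}

From (a): #803 ∉ reviewed.
From (e): #340 ∈ reviewed.
(f) (exactly one): #472 ∈ reviewed.
Suppose #486 ∈ reviewed: no assignment then satisfies all the clues, so #486 ∉ reviewed.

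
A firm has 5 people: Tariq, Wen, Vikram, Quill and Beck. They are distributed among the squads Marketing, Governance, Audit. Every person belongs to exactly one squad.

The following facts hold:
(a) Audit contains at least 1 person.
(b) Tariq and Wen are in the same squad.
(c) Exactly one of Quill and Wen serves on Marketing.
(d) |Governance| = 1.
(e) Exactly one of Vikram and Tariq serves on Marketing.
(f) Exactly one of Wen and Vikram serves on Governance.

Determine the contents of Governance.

Governance = {Vikram}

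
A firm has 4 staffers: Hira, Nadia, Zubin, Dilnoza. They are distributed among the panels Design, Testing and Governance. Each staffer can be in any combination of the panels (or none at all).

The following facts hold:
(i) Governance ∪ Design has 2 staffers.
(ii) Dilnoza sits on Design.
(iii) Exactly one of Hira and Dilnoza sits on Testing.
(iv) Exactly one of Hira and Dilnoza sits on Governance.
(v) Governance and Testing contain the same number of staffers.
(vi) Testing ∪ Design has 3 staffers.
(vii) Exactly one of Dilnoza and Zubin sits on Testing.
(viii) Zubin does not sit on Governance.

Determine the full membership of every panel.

Design = {Dilnoza}; Testing = {Hira, Zubin}; Governance = {Dilnoza, Nadia}

From (ii): Dilnoza ∈ Design.
From (viii): Zubin ∉ Governance.
Suppose Hira ∈ Design: no assignment then satisfies all the clues, so Hira ∉ Design.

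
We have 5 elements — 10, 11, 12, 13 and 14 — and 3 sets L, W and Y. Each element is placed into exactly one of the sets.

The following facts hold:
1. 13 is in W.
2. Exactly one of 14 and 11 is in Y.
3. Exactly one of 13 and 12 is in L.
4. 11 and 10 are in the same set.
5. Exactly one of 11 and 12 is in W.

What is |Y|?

1

From (1): 13 ∈ W.
(3) (exactly one): 12 ∈ L.
(5) (exactly one): 11 ∈ W.
(2) (exactly one): 14 ∈ Y.
(4): 10 matches 11: 10 ∉ L.
(4): 10 matches 11: 10 ∈ W.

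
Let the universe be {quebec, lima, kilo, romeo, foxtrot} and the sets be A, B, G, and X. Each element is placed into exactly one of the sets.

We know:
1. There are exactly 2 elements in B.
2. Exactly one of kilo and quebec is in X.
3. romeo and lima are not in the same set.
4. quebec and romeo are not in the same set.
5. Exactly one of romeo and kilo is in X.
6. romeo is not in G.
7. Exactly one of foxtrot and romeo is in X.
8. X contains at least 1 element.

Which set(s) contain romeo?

From (6): romeo ∉ G.
Suppose romeo ∉ A: no assignment then satisfies all the clues, so romeo ∈ A.

romeo: A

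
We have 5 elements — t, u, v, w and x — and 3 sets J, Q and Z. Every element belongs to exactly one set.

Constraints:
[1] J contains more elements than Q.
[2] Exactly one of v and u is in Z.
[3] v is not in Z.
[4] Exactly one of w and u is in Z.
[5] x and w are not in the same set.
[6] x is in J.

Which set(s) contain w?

w: Q

From (3): v ∉ Z.
From (6): x ∈ J.
(2) (exactly one): u ∈ Z.
(4) (exactly one): w ∉ Z.
(5): w ∉ J.
Only one set left: w ∈ Q.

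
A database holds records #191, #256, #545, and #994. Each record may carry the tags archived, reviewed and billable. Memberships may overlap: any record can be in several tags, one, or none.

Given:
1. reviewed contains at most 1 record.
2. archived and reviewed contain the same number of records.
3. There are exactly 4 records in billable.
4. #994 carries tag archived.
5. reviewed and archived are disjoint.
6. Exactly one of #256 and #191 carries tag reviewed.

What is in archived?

archived = {#994}

From (4): #994 ∈ archived.
(3): only 4 candidates remain for billable, so all are in.
(5) (disjoint): #994 ∉ reviewed.
Suppose #191 ∈ archived: no assignment then satisfies all the clues, so #191 ∉ archived.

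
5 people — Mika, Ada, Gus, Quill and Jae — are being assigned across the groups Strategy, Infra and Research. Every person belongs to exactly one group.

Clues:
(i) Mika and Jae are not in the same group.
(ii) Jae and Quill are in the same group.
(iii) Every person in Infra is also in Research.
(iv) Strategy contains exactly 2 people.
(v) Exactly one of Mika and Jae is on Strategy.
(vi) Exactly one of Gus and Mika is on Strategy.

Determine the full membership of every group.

Strategy = {Ada, Mika}; Infra = {}; Research = {Gus, Jae, Quill}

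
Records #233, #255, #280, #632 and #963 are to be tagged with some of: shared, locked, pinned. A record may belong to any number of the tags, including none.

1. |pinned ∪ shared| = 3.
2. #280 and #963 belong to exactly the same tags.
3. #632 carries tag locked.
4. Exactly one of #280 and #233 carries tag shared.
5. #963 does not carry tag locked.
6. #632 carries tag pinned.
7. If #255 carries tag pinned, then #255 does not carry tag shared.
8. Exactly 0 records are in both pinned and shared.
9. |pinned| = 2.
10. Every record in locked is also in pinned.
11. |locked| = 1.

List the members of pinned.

pinned = {#255, #632}

From (3): #632 ∈ locked.
From (5): #963 ∉ locked.
From (6): #632 ∈ pinned.
(2): #280 matches #963: #280 ∉ locked.
(11): locked already has 1, so the rest are out.
Suppose #233 ∈ pinned: no assignment then satisfies all the clues, so #233 ∉ pinned.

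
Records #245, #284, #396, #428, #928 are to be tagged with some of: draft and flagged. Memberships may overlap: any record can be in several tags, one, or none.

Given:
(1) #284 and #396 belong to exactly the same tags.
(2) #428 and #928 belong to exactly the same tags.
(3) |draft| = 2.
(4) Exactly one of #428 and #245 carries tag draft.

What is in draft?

draft = {#428, #928}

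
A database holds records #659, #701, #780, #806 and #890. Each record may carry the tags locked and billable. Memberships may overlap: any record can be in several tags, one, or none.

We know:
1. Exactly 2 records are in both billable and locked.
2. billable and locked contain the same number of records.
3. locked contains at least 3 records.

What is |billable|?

3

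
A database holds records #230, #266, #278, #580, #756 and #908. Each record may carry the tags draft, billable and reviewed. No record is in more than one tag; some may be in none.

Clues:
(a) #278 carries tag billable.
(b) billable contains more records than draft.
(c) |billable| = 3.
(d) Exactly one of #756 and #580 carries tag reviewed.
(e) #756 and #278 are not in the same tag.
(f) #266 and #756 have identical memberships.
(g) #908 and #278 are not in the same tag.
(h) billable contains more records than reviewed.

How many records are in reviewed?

From (a): #278 ∈ billable.
(e): #756 ∉ billable.
(f): #266 matches #756: #266 ∉ billable.
(g): #908 ∉ billable.
(c): only 3 candidates remain for billable, so all are in.
(d) (exactly one): #756 ∈ reviewed.
(f): #266 matches #756: #266 ∉ draft.
(f): #266 matches #756: #266 ∈ reviewed.
Suppose #908 ∈ reviewed: no assignment then satisfies all the clues, so #908 ∉ reviewed.

2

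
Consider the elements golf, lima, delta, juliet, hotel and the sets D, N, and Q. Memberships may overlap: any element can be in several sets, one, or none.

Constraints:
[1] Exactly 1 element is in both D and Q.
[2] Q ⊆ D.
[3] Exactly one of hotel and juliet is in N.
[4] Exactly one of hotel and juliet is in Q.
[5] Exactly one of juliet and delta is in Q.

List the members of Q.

Q = {juliet}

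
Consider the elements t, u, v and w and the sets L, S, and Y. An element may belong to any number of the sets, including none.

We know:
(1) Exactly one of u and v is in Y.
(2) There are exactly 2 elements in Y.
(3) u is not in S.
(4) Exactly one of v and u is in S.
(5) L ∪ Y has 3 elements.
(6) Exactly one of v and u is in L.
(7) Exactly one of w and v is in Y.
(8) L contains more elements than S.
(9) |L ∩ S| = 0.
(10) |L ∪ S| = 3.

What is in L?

L = {t, u}

From (3): u ∉ S.
(4) (exactly one): v ∈ S.
Suppose t ∉ L: no assignment then satisfies all the clues, so t ∈ L.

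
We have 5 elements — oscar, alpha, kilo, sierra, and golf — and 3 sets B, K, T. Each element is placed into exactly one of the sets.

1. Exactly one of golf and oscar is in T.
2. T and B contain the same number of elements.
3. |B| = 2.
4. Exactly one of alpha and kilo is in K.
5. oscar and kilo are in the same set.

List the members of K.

K = {alpha}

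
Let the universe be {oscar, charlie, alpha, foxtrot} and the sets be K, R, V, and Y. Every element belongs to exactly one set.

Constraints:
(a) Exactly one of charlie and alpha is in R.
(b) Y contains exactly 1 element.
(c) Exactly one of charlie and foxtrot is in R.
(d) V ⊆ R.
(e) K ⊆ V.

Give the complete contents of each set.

K = {}; R = {alpha, foxtrot, oscar}; V = {}; Y = {charlie}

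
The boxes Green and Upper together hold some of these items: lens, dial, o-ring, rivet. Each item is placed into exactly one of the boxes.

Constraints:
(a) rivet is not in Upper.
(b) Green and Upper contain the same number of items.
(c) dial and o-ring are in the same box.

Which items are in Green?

Green = {lens, rivet}

From (a): rivet ∉ Upper.
Only one box left: rivet ∈ Green.
Suppose lens ∉ Green: no assignment then satisfies all the clues, so lens ∈ Green.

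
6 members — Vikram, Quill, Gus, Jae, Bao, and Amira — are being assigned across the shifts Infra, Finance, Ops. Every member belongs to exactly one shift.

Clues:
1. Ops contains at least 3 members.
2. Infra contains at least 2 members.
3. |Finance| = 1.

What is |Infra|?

2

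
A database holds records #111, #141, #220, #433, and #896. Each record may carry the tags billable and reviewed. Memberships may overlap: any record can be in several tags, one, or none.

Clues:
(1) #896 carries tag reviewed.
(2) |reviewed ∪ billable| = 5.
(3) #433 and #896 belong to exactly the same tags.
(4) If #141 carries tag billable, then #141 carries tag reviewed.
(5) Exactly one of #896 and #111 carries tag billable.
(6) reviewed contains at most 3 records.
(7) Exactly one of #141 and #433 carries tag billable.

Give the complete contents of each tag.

billable = {#111, #141, #220}; reviewed = {#141, #433, #896}

From (1): #896 ∈ reviewed.
(3): #433 matches #896: #433 ∈ reviewed.
Suppose #111 ∉ billable: no assignment then satisfies all the clues, so #111 ∈ billable.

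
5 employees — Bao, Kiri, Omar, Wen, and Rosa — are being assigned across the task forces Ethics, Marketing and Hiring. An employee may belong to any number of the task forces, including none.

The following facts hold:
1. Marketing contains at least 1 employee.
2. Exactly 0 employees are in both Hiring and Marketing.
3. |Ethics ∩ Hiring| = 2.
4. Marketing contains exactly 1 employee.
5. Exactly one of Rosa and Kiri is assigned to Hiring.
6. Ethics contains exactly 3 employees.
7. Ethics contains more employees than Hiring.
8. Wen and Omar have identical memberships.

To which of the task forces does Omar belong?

Omar: none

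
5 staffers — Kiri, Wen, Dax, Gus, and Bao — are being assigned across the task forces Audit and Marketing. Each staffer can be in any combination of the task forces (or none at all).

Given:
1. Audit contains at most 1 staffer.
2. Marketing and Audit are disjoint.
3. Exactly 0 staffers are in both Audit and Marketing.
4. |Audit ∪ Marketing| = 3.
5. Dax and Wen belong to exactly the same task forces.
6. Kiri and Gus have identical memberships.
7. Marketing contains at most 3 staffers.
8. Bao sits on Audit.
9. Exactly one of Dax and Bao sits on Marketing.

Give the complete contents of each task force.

From (8): Bao ∈ Audit.
(1): Audit already has 1, so the rest are out.
(2) (disjoint): Bao ∉ Marketing.
(9) (exactly one): Dax ∈ Marketing.
(5): Wen matches Dax: Wen ∈ Marketing.
Suppose Kiri ∈ Marketing: no assignment then satisfies all the clues, so Kiri ∉ Marketing.

Audit = {Bao}; Marketing = {Dax, Wen}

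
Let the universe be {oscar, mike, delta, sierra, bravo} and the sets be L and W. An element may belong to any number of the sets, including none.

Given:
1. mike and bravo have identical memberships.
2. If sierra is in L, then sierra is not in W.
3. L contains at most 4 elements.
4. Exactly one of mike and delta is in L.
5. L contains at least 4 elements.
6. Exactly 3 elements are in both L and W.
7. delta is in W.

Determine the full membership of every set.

From (7): delta ∈ W.
Suppose oscar ∉ L: no assignment then satisfies all the clues, so oscar ∈ L.

L = {bravo, mike, oscar, sierra}; W = {bravo, delta, mike, oscar}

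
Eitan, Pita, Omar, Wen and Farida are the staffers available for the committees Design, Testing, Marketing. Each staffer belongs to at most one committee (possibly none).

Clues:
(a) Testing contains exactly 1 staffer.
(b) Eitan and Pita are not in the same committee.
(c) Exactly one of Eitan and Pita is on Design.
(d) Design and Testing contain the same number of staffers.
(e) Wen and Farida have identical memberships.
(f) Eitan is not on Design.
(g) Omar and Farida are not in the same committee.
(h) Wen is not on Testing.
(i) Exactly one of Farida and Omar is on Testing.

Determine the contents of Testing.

Testing = {Omar}

From (f): Eitan ∉ Design.
From (h): Wen ∉ Testing.
(c) (exactly one): Pita ∈ Design.
(e): Farida matches Wen: Farida ∉ Testing.
(i) (exactly one): Omar ∈ Testing.
(a): Testing already has 1, so the rest are out.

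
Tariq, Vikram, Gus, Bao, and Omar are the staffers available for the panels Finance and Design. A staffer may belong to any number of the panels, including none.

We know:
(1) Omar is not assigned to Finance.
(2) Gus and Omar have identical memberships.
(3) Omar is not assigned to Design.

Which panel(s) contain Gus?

Gus: none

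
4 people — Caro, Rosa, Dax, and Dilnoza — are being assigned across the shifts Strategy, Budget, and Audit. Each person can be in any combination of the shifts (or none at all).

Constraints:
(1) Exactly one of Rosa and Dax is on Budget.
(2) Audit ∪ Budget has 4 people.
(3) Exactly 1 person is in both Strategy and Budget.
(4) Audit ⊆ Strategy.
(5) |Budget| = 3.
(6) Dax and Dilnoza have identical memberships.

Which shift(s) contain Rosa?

Rosa: Audit, Strategy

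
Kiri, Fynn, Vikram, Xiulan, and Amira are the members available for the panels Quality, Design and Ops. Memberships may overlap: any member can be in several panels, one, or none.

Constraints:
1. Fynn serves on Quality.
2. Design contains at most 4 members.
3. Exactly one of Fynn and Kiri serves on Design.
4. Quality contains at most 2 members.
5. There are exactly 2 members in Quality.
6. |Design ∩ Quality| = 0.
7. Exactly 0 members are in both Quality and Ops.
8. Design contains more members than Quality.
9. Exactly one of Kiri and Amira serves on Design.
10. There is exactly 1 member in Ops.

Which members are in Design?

Design = {Kiri, Vikram, Xiulan}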